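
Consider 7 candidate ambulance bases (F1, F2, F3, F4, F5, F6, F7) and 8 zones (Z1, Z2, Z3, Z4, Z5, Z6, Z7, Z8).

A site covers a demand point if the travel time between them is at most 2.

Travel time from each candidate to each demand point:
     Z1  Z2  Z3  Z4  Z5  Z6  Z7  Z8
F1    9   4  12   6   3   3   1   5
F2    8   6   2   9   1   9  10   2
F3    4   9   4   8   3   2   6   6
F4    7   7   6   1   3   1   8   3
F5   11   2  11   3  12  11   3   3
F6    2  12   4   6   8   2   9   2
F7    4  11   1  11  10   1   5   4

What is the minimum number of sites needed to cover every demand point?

Coverage sets (demand points within 2 of each site):
  F1: {Z7}
  F2: {Z3, Z5, Z8}
  F3: {Z6}
  F4: {Z4, Z6}
  F5: {Z2}
  F6: {Z1, Z6, Z8}
  F7: {Z3, Z6}
No 4 sites suffice: every size-4 union leaves at least one demand point uncovered.
But {F1, F2, F4, F5, F6} covers everything, so the minimum is 5.

5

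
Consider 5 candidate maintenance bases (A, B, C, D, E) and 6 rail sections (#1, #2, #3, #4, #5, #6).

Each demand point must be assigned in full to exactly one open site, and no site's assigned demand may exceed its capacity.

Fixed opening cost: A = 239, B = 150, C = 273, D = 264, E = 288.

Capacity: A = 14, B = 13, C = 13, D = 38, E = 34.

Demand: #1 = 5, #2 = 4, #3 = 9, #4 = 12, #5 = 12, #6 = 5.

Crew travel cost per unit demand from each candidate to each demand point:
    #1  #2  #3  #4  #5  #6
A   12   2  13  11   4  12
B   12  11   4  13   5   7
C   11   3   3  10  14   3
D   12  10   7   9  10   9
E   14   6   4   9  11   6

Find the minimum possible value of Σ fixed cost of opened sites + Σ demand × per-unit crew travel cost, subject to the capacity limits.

Open {B, D}; cheapest assignment that respects the capacities:
  B (cap 13, load 12): #5 — cost 12×5 = 60
  D (cap 38, load 35): #1, #2, #3, #4, #6 — cost 5×12 + 4×10 + 9×7 + 12×9 + 5×9 = 316
  Shipping 376, fixed 414 → total 790.
  Any other capacity-feasible assignment to {B, D} ships for at least 376.
Compare {B, E}: its best feasible assignment gives total 858.
Compare {A, D}: its best feasible assignment gives total 867.
Every other set of open sites that can feasibly serve all demand totals ≥ 858 even under its best assignment. Minimum: 790.

790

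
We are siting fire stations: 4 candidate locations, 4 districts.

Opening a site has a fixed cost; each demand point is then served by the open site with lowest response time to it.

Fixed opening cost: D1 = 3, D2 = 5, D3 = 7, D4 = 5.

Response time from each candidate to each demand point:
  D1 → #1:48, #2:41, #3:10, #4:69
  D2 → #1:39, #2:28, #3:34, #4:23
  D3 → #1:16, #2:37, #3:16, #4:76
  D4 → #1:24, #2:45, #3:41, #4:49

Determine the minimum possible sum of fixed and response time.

Open {D1, D2, D3}: assign each demand point to its cheapest open site.
  #1→D3 16, #2→D2 28, #3→D1 10, #4→D2 23
  response time 77, fixed 15 → total 92.
Compare {D2, D3}: response time 83 + fixed 12 = 95.
Compare {D1, D2, D3, D4}: response time 77 + fixed 20 = 97.
Compare {D1, D2, D4}: response time 85 + fixed 13 = 98.
All other subsets cost ≥ 95. Minimum total cost: 92.

92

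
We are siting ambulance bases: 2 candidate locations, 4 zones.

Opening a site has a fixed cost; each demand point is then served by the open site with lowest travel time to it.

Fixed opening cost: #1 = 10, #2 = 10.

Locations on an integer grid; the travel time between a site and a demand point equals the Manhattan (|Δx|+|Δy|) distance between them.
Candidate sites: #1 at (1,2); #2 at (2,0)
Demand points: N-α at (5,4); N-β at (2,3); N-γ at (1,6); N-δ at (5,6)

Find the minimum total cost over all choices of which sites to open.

30

Open {#1}: assign each demand point to its cheapest open site.
  N-α→#1 6, N-β→#1 2, N-γ→#1 4, N-δ→#1 8
  travel time 20, fixed 10 → total 30.
Compare {#2}: travel time 26 + fixed 10 = 36.
Compare {#1, #2}: travel time 20 + fixed 20 = 40.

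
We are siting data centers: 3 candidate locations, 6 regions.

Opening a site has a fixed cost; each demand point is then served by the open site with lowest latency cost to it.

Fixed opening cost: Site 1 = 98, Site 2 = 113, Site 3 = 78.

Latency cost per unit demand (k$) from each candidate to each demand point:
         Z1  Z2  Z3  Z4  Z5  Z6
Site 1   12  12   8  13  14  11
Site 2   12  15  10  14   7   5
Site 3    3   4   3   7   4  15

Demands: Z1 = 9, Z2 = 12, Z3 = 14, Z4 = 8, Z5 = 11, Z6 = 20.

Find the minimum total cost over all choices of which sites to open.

508

Open {Site 2, Site 3}: assign each demand point to its cheapest open site.
  Z1→Site 3 9×3=27, Z2→Site 3 12×4=48, Z3→Site 3 14×3=42, Z4→Site 3 8×7=56, Z5→Site 3 11×4=44, Z6→Site 2 20×5=100
  latency cost 317, fixed 191 → total 508.
Compare {Site 3}: latency cost 517 + fixed 78 = 595.
Compare {Site 1, Site 2, Site 3}: latency cost 317 + fixed 289 = 606.
Compare {Site 1, Site 3}: latency cost 437 + fixed 176 = 613.
All other subsets cost ≥ 595. Minimum total cost: 508.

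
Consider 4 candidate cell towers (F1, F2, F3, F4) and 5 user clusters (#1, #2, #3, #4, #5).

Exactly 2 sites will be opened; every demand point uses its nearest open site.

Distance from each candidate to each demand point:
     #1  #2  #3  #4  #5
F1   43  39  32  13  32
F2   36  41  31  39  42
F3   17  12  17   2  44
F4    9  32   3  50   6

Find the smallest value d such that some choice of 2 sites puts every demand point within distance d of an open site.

Open {F3, F4}.
  Farthest demand point is #2 at distance 12 (to F3); all others are ≤ 12.
With {F1, F3} the worst case is 32.
With {F1, F4} the worst case is 32.
No size-2 selection achieves below 12.

12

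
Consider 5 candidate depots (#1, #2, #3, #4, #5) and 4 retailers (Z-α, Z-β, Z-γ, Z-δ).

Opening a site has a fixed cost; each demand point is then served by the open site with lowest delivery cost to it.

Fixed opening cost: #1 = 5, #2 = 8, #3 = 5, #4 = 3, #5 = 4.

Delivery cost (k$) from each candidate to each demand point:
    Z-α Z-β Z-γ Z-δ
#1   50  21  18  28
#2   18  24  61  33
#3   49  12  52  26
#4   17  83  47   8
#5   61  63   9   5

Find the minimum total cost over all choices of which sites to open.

Open {#3, #4, #5}: assign each demand point to its cheapest open site.
  Z-α→#4 17, Z-β→#3 12, Z-γ→#5 9, Z-δ→#5 5
  delivery cost 43, fixed 12 → total 55.
Compare {#1, #3, #4, #5}: delivery cost 43 + fixed 17 = 60.
Compare {#2, #3, #5}: delivery cost 44 + fixed 17 = 61.
Compare {#2, #3, #4, #5}: delivery cost 43 + fixed 20 = 63.
All other subsets cost ≥ 60. Minimum total cost: 55.

55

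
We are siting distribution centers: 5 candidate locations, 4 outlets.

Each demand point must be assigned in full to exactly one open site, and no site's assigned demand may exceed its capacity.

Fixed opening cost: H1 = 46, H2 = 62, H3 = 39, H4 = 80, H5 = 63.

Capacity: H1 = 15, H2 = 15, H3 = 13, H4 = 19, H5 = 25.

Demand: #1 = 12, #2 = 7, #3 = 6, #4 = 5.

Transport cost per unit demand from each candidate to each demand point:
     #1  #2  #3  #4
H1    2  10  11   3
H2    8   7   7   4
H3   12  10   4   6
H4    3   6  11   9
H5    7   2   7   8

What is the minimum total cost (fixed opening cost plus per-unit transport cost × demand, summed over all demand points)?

Open {H1, H5}; cheapest assignment that respects the capacities:
  H1 (cap 15, load 12): #1 — cost 12×2 = 24
  H5 (cap 25, load 18): #2, #3, #4 — cost 7×2 + 6×7 + 5×8 = 96
  Shipping 120, fixed 109 → total 229.
  Any other capacity-feasible assignment to {H1, H5} ships for at least 120.
Compare {H1, H3, H5}: its best feasible assignment gives total 240.
Compare {H3, H4}: its best feasible assignment gives total 251.
Every other set of open sites that can feasibly serve all demand totals ≥ 240 even under its best assignment. Minimum: 229.

229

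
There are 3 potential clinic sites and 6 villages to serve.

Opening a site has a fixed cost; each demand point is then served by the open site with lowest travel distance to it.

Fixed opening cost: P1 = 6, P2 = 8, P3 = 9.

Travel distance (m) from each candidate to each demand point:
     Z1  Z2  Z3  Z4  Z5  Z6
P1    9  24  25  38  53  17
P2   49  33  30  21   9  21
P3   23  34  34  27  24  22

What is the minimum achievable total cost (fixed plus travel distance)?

Open {P1, P2}: assign each demand point to its cheapest open site.
  Z1→P1 9, Z2→P1 24, Z3→P1 25, Z4→P2 21, Z5→P2 9, Z6→P1 17
  travel distance 105, fixed 14 → total 119.
Compare {P1, P2, P3}: travel distance 105 + fixed 23 = 128.
Compare {P1, P3}: travel distance 126 + fixed 15 = 141.
Compare {P2, P3}: travel distance 137 + fixed 17 = 154.
All other subsets cost ≥ 128. Minimum total cost: 119.

119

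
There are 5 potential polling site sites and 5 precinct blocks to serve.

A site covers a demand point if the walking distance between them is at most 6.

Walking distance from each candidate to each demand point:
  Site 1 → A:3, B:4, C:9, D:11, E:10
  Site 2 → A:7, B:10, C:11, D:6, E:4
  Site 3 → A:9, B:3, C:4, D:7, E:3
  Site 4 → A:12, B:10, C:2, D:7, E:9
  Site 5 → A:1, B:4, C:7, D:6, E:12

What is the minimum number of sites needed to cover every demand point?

2

Coverage sets (demand points within 6 of each site):
  Site 1: {A, B}
  Site 2: {D, E}
  Site 3: {B, C, E}
  Site 4: {C}
  Site 5: {A, B, D}
No single site covers all 5 demand points.
But {Site 3, Site 5} covers everything, so the minimum is 2.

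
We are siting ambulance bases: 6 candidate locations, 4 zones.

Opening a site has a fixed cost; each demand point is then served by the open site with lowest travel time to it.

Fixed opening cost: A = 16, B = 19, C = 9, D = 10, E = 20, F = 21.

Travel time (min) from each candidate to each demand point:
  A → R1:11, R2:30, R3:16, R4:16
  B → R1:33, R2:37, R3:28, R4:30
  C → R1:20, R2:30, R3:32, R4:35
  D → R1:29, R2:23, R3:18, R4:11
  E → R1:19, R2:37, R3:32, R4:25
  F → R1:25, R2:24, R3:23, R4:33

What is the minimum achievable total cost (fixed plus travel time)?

87

Open {A, D}: assign each demand point to its cheapest open site.
  R1→A 11, R2→D 23, R3→A 16, R4→D 11
  travel time 61, fixed 26 → total 87.
Compare {A}: travel time 73 + fixed 16 = 89.
Compare {D}: travel time 81 + fixed 10 = 91.
Compare {C, D}: travel time 72 + fixed 19 = 91.
All other subsets cost ≥ 89. Minimum total cost: 87.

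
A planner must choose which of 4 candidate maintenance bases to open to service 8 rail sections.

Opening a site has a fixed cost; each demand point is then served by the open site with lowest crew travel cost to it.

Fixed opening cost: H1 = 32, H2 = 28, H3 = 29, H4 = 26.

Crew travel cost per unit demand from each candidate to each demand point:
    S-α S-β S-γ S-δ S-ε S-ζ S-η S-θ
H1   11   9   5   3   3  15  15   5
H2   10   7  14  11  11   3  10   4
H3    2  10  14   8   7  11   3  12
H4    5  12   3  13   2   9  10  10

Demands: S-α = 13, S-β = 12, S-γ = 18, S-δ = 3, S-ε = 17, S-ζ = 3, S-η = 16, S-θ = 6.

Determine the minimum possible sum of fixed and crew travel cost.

Open {H2, H3, H4}: assign each demand point to its cheapest open site.
  S-α→H3 13×2=26, S-β→H2 12×7=84, S-γ→H4 18×3=54, S-δ→H3 3×8=24, S-ε→H4 17×2=34, S-ζ→H2 3×3=9, S-η→H3 16×3=48, S-θ→H2 6×4=24
  crew travel cost 303, fixed 83 → total 386.
Compare {H1, H2, H3, H4}: crew travel cost 288 + fixed 115 = 403.
Compare {H1, H3, H4}: crew travel cost 336 + fixed 87 = 423.
Compare {H1, H2, H3}: crew travel cost 341 + fixed 89 = 430.
All other subsets cost ≥ 403. Minimum total cost: 386.

386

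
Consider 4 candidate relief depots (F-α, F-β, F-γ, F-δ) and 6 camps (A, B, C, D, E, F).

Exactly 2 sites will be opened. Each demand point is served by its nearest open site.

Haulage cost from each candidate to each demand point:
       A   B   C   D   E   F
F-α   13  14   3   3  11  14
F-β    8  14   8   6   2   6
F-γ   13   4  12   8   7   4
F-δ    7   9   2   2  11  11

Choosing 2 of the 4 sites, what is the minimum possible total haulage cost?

Open {F-γ, F-δ}.
  A→F-δ 7, B→F-γ 4, C→F-δ 2, D→F-δ 2, E→F-γ 7, F→F-γ 4  ⇒ total 26.
Compare {F-β, F-δ}: total 28.
Compare {F-β, F-γ}: total 32.
No size-2 selection does better; minimum is 26.

26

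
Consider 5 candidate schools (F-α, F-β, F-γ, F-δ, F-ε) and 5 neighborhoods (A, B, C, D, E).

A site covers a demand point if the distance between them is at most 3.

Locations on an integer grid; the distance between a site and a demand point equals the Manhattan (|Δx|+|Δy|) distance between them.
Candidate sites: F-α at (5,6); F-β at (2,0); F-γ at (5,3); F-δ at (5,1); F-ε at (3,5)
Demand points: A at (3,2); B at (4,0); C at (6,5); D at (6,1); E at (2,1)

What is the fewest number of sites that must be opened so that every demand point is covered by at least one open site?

Coverage sets (demand points within 3 of each site):
  F-α: {C}
  F-β: {A, B, E}
  F-γ: {A, C, D}
  F-δ: {A, B, D, E}
  F-ε: {A, C}
No single site covers all 5 demand points.
But {F-α, F-δ} covers everything, so the minimum is 2.

2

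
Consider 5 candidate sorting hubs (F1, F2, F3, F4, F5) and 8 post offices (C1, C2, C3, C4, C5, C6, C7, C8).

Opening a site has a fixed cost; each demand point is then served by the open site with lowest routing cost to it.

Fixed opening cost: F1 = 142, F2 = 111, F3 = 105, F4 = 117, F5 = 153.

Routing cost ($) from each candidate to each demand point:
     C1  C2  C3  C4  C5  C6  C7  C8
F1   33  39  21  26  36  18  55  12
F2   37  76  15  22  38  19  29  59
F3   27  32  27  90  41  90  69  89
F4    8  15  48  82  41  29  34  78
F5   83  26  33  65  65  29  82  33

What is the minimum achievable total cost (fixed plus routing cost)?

Open {F1}: assign each demand point to its cheapest open site.
  C1→F1 33, C2→F1 39, C3→F1 21, C4→F1 26, C5→F1 36, C6→F1 18, C7→F1 55, C8→F1 12
  routing cost 240, fixed 142 → total 382.
Compare {F2}: routing cost 295 + fixed 111 = 406.
Compare {F1, F4}: routing cost 170 + fixed 259 = 429.
Compare {F2, F4}: routing cost 205 + fixed 228 = 433.
All other subsets cost ≥ 406. Minimum total cost: 382.

382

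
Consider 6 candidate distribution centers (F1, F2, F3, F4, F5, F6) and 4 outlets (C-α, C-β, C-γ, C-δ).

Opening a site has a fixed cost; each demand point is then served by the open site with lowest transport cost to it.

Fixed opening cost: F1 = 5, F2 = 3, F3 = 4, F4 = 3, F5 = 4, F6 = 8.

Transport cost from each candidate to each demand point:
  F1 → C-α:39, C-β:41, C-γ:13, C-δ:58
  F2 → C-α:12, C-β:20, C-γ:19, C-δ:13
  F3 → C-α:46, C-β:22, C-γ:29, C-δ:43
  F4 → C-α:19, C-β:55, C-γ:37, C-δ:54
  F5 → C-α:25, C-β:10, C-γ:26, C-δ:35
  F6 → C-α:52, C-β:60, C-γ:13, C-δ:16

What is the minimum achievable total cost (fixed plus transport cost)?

60

Open {F1, F2, F5}: assign each demand point to its cheapest open site.
  C-α→F2 12, C-β→F5 10, C-γ→F1 13, C-δ→F2 13
  transport cost 48, fixed 12 → total 60.
Compare {F2, F5}: transport cost 54 + fixed 7 = 61.
Compare {F2, F5, F6}: transport cost 48 + fixed 15 = 63.
Compare {F1, F2, F4, F5}: transport cost 48 + fixed 15 = 63.
All other subsets cost ≥ 61. Minimum total cost: 60.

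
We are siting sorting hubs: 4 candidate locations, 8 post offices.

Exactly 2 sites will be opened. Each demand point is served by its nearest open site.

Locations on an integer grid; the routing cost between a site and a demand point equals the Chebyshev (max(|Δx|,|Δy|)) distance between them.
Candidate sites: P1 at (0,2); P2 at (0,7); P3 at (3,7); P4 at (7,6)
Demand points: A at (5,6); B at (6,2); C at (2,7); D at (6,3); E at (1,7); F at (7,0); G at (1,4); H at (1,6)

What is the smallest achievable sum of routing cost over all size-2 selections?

22

Open {P2, P4}.
  A→P4 2, B→P4 4, C→P2 2, D→P4 3, E→P2 1, F→P4 6, G→P2 3, H→P2 1  ⇒ total 22.
Compare {P3, P4}: total 23.
Compare {P2, P3}: total 24.
No size-2 selection does better; minimum is 22.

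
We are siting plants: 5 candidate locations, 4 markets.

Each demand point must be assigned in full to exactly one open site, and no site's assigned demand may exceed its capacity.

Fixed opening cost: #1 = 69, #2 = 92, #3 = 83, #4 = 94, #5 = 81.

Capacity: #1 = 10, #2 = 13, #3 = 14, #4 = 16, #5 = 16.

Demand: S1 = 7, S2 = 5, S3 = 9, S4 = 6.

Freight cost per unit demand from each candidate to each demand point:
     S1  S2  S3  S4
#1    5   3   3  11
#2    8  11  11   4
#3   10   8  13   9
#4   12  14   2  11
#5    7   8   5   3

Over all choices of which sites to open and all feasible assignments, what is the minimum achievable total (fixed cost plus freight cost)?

Open {#4, #5}; cheapest assignment that respects the capacities:
  #4 (cap 16, load 14): S2, S3 — cost 5×14 + 9×2 = 88
  #5 (cap 16, load 13): S1, S4 — cost 7×7 + 6×3 = 67
  Shipping 155, fixed 175 → total 330.
  Any other capacity-feasible assignment to {#4, #5} ships for at least 155.
Compare {#3, #5}: its best feasible assignment gives total 337.
Compare {#2, #5}: its best feasible assignment gives total 338.
Every other set of open sites that can feasibly serve all demand totals ≥ 337 even under its best assignment. Minimum: 330.

330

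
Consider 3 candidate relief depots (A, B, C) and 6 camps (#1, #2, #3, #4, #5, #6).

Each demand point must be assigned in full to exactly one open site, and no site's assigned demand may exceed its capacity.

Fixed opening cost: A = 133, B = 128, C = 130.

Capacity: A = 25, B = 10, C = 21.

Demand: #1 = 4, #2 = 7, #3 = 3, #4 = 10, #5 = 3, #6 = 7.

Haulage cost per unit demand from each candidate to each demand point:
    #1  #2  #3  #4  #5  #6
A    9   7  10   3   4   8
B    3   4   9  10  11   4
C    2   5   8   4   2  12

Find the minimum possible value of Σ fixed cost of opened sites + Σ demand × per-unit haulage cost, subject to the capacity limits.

422

Open {A, C}; cheapest assignment that respects the capacities:
  A (cap 25, load 17): #4, #6 — cost 10×3 + 7×8 = 86
  C (cap 21, load 17): #1, #2, #3, #5 — cost 4×2 + 7×5 + 3×8 + 3×2 = 73
  Shipping 159, fixed 263 → total 422.
  Any other capacity-feasible assignment to {A, C} ships for at least 159.
Compare {A, B}: its best feasible assignment gives total 443.
Compare {A, B, C}: its best feasible assignment gives total 522.
Every other set of open sites that can feasibly serve all demand totals ≥ 443 even under its best assignment. Minimum: 422.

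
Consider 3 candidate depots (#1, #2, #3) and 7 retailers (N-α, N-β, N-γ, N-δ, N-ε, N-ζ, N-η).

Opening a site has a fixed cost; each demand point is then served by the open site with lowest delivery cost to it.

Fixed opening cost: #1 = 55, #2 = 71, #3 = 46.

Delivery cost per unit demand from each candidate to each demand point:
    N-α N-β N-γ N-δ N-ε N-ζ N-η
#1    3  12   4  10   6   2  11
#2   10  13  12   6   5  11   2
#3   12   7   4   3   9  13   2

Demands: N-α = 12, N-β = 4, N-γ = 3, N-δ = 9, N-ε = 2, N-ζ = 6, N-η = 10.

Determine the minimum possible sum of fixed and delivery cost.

248

Open {#1, #3}: assign each demand point to its cheapest open site.
  N-α→#1 12×3=36, N-β→#3 4×7=28, N-γ→#1 3×4=12, N-δ→#3 9×3=27, N-ε→#1 2×6=12, N-ζ→#1 6×2=12, N-η→#3 10×2=20
  delivery cost 147, fixed 101 → total 248.
Compare {#1, #2, #3}: delivery cost 145 + fixed 172 = 317.
Compare {#1, #2}: delivery cost 192 + fixed 126 = 318.
Compare {#3}: delivery cost 327 + fixed 46 = 373.
All other subsets cost ≥ 317. Minimum total cost: 248.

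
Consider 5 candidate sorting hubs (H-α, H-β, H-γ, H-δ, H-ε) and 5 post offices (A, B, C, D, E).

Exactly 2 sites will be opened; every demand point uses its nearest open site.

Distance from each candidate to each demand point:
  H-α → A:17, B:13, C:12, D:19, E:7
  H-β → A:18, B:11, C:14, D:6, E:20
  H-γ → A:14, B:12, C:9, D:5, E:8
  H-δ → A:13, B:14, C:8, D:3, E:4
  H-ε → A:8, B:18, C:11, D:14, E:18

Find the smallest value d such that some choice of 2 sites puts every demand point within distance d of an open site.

Open {H-γ, H-ε}.
  Farthest demand point is B at distance 12 (to H-γ); all others are ≤ 12.
With {H-α, H-δ} the worst case is 13.
With {H-β, H-δ} the worst case is 13.
No size-2 selection achieves below 12.

12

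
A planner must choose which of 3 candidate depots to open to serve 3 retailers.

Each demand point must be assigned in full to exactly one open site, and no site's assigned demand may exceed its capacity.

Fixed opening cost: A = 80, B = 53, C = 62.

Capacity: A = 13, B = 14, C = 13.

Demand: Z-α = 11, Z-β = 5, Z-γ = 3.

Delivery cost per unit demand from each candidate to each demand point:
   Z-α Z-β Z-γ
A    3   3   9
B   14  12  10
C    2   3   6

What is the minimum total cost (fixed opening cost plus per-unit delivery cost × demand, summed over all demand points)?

Open {A, C}; cheapest assignment that respects the capacities:
  A (cap 13, load 8): Z-β, Z-γ — cost 5×3 + 3×9 = 42
  C (cap 13, load 11): Z-α — cost 11×2 = 22
  Shipping 64, fixed 142 → total 206.
  Any other capacity-feasible assignment to {A, C} ships for at least 64.
Compare {B, C}: its best feasible assignment gives total 227.
Compare {A, B}: its best feasible assignment gives total 256.
Every other set of open sites that can feasibly serve all demand totals ≥ 227 even under its best assignment. Minimum: 206.

206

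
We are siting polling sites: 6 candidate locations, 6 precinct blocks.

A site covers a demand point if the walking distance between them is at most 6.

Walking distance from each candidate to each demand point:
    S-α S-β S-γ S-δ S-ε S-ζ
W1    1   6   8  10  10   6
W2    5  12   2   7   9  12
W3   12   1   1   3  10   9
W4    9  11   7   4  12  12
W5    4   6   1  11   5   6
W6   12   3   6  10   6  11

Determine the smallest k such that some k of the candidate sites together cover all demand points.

2

Coverage sets (demand points within 6 of each site):
  W1: {S-α, S-β, S-ζ}
  W2: {S-α, S-γ}
  W3: {S-β, S-γ, S-δ}
  W4: {S-δ}
  W5: {S-α, S-β, S-γ, S-ε, S-ζ}
  W6: {S-β, S-γ, S-ε}
No single site covers all 6 demand points.
But {W3, W5} covers everything, so the minimum is 2.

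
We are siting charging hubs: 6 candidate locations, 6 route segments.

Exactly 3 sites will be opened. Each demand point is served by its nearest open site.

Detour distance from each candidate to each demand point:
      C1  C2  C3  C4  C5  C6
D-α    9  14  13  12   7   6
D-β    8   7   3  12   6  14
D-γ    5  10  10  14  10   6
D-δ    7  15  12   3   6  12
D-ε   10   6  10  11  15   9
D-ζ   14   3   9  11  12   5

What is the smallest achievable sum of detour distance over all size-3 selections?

Open {D-β, D-δ, D-ζ}.
  C1→D-δ 7, C2→D-ζ 3, C3→D-β 3, C4→D-δ 3, C5→D-β 6, C6→D-ζ 5  ⇒ total 27.
Compare {D-β, D-γ, D-δ}: total 30.
Compare {D-γ, D-δ, D-ζ}: total 31.
No size-3 selection does better; minimum is 27.

27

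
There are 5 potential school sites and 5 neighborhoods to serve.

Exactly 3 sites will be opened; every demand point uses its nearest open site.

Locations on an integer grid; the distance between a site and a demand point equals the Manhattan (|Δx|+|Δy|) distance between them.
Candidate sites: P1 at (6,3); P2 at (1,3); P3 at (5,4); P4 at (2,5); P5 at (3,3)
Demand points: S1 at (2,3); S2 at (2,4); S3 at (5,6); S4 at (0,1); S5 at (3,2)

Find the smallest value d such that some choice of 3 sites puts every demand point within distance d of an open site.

Open {P1, P2, P3}.
  Farthest demand point is S4 at distance 3 (to P2); all others are ≤ 3.
With {P2, P3, P4} the worst case is 3.
With {P2, P3, P5} the worst case is 3.
No size-3 selection achieves below 3.

3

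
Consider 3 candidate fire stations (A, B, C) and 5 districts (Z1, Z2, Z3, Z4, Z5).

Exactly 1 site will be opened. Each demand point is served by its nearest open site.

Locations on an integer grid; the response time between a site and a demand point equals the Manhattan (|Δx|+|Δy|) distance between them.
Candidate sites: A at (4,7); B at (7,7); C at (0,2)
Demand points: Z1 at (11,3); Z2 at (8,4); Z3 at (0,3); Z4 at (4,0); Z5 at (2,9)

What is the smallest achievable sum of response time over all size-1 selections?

37

Open {A}.
  Z1→A 11, Z2→A 7, Z3→A 8, Z4→A 7, Z5→A 4  ⇒ total 37.
Compare {C}: total 38.
Compare {B}: total 40.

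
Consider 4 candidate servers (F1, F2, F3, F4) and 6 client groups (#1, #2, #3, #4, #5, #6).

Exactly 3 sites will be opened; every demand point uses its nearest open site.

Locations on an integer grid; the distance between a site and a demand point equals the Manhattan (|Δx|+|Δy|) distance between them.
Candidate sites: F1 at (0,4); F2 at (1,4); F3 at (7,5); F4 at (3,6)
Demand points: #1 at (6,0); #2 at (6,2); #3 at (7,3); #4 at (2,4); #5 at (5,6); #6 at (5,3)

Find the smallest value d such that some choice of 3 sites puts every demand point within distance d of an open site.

6

Open {F1, F2, F3}.
  Farthest demand point is #1 at distance 6 (to F3); all others are ≤ 6.
With {F1, F3, F4} the worst case is 6.
With {F2, F3, F4} the worst case is 6.
No size-3 selection achieves below 6.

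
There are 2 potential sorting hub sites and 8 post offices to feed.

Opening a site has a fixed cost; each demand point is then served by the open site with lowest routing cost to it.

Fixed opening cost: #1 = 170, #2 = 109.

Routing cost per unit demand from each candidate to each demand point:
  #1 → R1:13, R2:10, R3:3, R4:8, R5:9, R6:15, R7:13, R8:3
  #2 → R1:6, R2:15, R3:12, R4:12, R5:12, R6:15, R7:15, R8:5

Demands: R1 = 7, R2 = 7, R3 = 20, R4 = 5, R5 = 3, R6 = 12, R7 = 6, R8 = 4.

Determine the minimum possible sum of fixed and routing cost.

Open {#1}: assign each demand point to its cheapest open site.
  R1→#1 7×13=91, R2→#1 7×10=70, R3→#1 20×3=60, R4→#1 5×8=40, R5→#1 3×9=27, R6→#1 12×15=180, R7→#1 6×13=78, R8→#1 4×3=12
  routing cost 558, fixed 170 → total 728.
Compare {#1, #2}: routing cost 509 + fixed 279 = 788.
Compare {#2}: routing cost 773 + fixed 109 = 882.

728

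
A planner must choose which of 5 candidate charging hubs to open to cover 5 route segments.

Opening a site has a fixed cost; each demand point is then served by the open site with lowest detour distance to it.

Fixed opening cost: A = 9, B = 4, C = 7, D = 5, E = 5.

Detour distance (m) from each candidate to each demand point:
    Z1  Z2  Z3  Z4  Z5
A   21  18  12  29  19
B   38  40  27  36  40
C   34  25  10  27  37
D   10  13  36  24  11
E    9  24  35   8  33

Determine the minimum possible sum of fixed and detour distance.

Open {C, D, E}: assign each demand point to its cheapest open site.
  Z1→E 9, Z2→D 13, Z3→C 10, Z4→E 8, Z5→D 11
  detour distance 51, fixed 17 → total 68.
Compare {A, D, E}: detour distance 53 + fixed 19 = 72.
Compare {B, C, D, E}: detour distance 51 + fixed 21 = 72.
Compare {A, B, D, E}: detour distance 53 + fixed 23 = 76.
All other subsets cost ≥ 72. Minimum total cost: 68.

68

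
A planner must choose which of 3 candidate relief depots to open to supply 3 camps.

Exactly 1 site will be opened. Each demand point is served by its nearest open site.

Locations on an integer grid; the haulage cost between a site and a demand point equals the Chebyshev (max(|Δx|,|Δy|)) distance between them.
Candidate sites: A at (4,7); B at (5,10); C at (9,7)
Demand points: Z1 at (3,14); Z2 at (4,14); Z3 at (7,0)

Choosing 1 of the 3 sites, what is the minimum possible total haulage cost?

Open {B}.
  Z1→B 4, Z2→B 4, Z3→B 10  ⇒ total 18.
Compare {A}: total 21.
Compare {C}: total 21.

18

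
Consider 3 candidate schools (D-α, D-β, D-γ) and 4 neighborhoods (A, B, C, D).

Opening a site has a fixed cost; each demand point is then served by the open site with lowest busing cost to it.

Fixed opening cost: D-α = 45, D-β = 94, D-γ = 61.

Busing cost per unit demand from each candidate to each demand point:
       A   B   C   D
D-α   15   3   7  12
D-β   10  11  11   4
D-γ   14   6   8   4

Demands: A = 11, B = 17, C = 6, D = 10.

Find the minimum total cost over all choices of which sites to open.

Open {D-α, D-β}: assign each demand point to its cheapest open site.
  A→D-β 11×10=110, B→D-α 17×3=51, C→D-α 6×7=42, D→D-β 10×4=40
  busing cost 243, fixed 139 → total 382.
Compare {D-α, D-γ}: busing cost 287 + fixed 106 = 393.
Compare {D-γ}: busing cost 344 + fixed 61 = 405.
Compare {D-α}: busing cost 378 + fixed 45 = 423.
All other subsets cost ≥ 393. Minimum total cost: 382.

382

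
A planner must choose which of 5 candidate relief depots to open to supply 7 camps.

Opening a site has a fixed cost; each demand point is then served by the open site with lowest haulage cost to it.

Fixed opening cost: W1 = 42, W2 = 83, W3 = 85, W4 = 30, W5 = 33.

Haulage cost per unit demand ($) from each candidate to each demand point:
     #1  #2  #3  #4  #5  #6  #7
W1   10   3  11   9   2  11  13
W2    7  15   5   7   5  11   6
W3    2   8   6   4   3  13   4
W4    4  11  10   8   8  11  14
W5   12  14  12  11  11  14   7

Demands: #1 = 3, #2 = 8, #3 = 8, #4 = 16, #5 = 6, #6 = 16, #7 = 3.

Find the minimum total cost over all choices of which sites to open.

Open {W1, W3}: assign each demand point to its cheapest open site.
  #1→W3 3×2=6, #2→W1 8×3=24, #3→W3 8×6=48, #4→W3 16×4=64, #5→W1 6×2=12, #6→W1 16×11=176, #7→W3 3×4=12
  haulage cost 342, fixed 127 → total 469.
Compare {W1, W3, W4}: haulage cost 342 + fixed 157 = 499.
Compare {W1, W3, W5}: haulage cost 342 + fixed 160 = 502.
Compare {W3, W4}: haulage cost 388 + fixed 115 = 503.
All other subsets cost ≥ 499. Minimum total cost: 469.

469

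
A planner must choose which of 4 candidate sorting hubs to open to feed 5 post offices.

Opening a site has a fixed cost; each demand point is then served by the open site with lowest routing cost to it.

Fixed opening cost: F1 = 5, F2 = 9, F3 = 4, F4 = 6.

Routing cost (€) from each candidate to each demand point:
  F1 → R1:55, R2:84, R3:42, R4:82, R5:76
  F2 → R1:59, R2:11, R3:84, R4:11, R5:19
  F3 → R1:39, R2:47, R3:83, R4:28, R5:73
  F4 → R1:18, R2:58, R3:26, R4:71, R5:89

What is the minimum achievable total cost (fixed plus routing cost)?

100

Open {F2, F4}: assign each demand point to its cheapest open site.
  R1→F4 18, R2→F2 11, R3→F4 26, R4→F2 11, R5→F2 19
  routing cost 85, fixed 15 → total 100.
Compare {F2, F3, F4}: routing cost 85 + fixed 19 = 104.
Compare {F1, F2, F4}: routing cost 85 + fixed 20 = 105.
Compare {F1, F2, F3, F4}: routing cost 85 + fixed 24 = 109.
All other subsets cost ≥ 104. Minimum total cost: 100.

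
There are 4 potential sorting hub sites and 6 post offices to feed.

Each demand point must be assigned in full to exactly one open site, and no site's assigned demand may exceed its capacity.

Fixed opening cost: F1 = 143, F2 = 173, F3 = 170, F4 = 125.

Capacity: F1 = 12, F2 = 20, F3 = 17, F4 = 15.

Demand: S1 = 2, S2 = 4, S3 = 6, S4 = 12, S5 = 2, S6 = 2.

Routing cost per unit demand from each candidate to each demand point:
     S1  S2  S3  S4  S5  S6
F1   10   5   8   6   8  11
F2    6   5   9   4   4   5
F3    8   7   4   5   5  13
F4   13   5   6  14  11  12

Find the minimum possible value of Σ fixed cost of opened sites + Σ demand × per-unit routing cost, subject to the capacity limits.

Open {F2, F4}; cheapest assignment that respects the capacities:
  F2 (cap 20, load 18): S1, S4, S5, S6 — cost 2×6 + 12×4 + 2×4 + 2×5 = 78
  F4 (cap 15, load 10): S2, S3 — cost 4×5 + 6×6 = 56
  Shipping 134, fixed 298 → total 432.
  Any other capacity-feasible assignment to {F2, F4} ships for at least 134.
Compare {F3, F4}: its best feasible assignment gives total 461.
Compare {F1, F2}: its best feasible assignment gives total 462.
Every other set of open sites that can feasibly serve all demand totals ≥ 461 even under its best assignment. Minimum: 432.

432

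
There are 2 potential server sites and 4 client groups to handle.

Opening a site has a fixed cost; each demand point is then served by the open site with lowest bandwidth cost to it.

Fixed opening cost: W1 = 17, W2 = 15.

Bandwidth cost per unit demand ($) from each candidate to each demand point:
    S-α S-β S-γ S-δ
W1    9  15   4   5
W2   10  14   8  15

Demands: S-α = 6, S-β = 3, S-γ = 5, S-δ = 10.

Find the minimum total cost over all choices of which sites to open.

Open {W1}: assign each demand point to its cheapest open site.
  S-α→W1 6×9=54, S-β→W1 3×15=45, S-γ→W1 5×4=20, S-δ→W1 10×5=50
  bandwidth cost 169, fixed 17 → total 186.
Compare {W1, W2}: bandwidth cost 166 + fixed 32 = 198.
Compare {W2}: bandwidth cost 292 + fixed 15 = 307.

186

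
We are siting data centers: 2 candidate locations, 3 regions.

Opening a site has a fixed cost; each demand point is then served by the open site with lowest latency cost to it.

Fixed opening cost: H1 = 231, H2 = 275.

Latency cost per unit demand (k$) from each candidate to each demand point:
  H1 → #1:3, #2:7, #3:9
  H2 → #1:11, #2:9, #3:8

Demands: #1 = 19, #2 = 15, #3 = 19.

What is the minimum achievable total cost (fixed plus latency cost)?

564

Open {H1}: assign each demand point to its cheapest open site.
  #1→H1 19×3=57, #2→H1 15×7=105, #3→H1 19×9=171
  latency cost 333, fixed 231 → total 564.
Compare {H2}: latency cost 496 + fixed 275 = 771.
Compare {H1, H2}: latency cost 314 + fixed 506 = 820.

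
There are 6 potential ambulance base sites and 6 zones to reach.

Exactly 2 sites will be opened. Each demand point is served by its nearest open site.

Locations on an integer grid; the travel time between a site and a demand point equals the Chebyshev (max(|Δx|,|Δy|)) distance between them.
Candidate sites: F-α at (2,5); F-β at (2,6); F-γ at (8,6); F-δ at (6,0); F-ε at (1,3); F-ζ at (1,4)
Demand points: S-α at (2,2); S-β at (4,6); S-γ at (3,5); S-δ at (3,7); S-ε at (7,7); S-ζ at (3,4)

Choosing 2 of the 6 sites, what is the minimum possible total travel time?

10

Open {F-α, F-γ}.
  S-α→F-α 3, S-β→F-α 2, S-γ→F-α 1, S-δ→F-α 2, S-ε→F-γ 1, S-ζ→F-α 1  ⇒ total 10.
Compare {F-β, F-γ}: total 11.
Compare {F-α, F-ε}: total 12.
No size-2 selection does better; minimum is 10.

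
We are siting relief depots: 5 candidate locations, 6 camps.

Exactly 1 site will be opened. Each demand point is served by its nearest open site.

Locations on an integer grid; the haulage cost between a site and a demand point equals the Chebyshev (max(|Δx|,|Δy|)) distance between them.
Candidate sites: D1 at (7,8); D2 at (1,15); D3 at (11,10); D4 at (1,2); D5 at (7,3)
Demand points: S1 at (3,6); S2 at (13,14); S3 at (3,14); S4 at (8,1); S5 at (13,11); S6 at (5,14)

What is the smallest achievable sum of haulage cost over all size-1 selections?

Open {D1}.
  S1→D1 4, S2→D1 6, S3→D1 6, S4→D1 7, S5→D1 6, S6→D1 6  ⇒ total 35.
Compare {D3}: total 37.
Compare {D5}: total 47.
No size-1 selection does better; minimum is 35.

35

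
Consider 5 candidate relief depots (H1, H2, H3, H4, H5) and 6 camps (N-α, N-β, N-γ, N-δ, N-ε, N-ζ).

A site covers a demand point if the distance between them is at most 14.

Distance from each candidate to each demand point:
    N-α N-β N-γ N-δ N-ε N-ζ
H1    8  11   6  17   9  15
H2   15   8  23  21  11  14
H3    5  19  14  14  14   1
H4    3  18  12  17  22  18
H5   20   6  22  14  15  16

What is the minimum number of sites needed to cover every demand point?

2

Coverage sets (demand points within 14 of each site):
  H1: {N-α, N-β, N-γ, N-ε}
  H2: {N-β, N-ε, N-ζ}
  H3: {N-α, N-γ, N-δ, N-ε, N-ζ}
  H4: {N-α, N-γ}
  H5: {N-β, N-δ}
No single site covers all 6 demand points.
But {H1, H3} covers everything, so the minimum is 2.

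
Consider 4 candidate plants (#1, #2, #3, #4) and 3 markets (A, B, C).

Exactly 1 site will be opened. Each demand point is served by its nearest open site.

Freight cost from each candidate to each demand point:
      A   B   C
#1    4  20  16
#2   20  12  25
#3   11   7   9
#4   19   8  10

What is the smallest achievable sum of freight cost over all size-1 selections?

27

Open {#3}.
  A→#3 11, B→#3 7, C→#3 9  ⇒ total 27.
Compare {#4}: total 37.
Compare {#1}: total 40.
No size-1 selection does better; minimum is 27.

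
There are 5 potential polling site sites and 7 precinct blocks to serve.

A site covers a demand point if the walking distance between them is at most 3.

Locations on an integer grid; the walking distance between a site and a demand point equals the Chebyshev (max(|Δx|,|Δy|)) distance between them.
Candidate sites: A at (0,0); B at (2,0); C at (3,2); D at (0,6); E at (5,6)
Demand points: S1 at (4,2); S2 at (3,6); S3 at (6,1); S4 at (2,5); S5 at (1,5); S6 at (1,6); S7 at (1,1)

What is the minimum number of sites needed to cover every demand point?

Coverage sets (demand points within 3 of each site):
  A: {S7}
  B: {S1, S7}
  C: {S1, S3, S4, S5, S7}
  D: {S2, S4, S5, S6}
  E: {S2, S4}
No single site covers all 7 demand points.
But {C, D} covers everything, so the minimum is 2.

2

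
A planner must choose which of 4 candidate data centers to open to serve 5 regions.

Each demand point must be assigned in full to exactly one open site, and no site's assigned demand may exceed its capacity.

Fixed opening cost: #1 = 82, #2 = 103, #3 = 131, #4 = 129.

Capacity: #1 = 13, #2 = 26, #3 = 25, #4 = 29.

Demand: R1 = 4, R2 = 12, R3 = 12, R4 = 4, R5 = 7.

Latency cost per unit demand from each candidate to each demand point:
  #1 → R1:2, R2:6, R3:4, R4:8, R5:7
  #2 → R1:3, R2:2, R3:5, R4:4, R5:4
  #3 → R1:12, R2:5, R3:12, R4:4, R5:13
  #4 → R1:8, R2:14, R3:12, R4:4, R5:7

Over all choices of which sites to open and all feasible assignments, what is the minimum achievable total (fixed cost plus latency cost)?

Open {#2, #3}; cheapest assignment that respects the capacities:
  #2 (cap 26, load 23): R1, R3, R5 — cost 4×3 + 12×5 + 7×4 = 100
  #3 (cap 25, load 16): R2, R4 — cost 12×5 + 4×4 = 76
  Shipping 176, fixed 234 → total 410.
  Any other capacity-feasible assignment to {#2, #3} ships for at least 176.
Compare {#2, #4}: its best feasible assignment gives total 413.
Compare {#1, #2, #4}: its best feasible assignment gives total 442.
Every other set of open sites that can feasibly serve all demand totals ≥ 413 even under its best assignment. Minimum: 410.

410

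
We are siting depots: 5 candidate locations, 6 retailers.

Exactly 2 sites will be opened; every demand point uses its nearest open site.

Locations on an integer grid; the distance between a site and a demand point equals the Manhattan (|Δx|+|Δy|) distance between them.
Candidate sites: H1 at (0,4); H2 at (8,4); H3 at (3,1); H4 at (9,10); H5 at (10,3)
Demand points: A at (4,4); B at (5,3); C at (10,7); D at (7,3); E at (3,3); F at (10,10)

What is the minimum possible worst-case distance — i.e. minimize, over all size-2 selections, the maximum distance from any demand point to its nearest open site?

Open {H2, H4}.
  Farthest demand point is E at distance 6 (to H2); all others are ≤ 6.
With {H3, H4} the worst case is 6.
With {H1, H5} the worst case is 7.
No size-2 selection achieves below 6.

6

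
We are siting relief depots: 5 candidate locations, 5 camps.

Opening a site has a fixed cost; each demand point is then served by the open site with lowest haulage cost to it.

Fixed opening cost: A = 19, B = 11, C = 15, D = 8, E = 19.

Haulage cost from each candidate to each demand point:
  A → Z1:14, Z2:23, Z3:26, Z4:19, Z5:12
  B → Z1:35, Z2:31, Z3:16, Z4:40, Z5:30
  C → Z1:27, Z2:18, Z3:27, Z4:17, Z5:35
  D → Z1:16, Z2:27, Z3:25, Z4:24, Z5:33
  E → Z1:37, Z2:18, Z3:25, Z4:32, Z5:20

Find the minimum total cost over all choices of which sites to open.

Open {A}: assign each demand point to its cheapest open site.
  Z1→A 14, Z2→A 23, Z3→A 26, Z4→A 19, Z5→A 12
  haulage cost 94, fixed 19 → total 113.
Compare {A, B}: haulage cost 84 + fixed 30 = 114.
Compare {A, D}: haulage cost 93 + fixed 27 = 120.
Compare {A, C}: haulage cost 87 + fixed 34 = 121.
All other subsets cost ≥ 114. Minimum total cost: 113.

113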